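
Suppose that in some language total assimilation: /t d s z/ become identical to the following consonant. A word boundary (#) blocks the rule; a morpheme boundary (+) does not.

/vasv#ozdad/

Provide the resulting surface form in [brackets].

[vavv#oddad]

/s/ before /v/ → [v] (total assimilation)
/z/ before /d/ → [d] (total assimilation)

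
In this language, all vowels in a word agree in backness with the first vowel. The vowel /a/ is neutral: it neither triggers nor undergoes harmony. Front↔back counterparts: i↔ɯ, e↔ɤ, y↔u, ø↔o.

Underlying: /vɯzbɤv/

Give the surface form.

[vɯzbɤv]

no segment meets the rule's conditions; no change.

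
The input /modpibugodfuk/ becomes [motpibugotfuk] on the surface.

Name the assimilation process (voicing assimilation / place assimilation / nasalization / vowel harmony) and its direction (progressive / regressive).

/d/→[t] /d/→[t].
Each target copies a feature from the following segment, so the direction is regressive.

voicing assimilation, regressive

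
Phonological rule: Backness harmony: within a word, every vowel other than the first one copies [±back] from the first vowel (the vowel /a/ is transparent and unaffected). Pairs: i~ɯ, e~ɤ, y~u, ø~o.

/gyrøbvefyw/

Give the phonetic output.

[gyrøbvefyw]

no segment meets the rule's conditions; no change.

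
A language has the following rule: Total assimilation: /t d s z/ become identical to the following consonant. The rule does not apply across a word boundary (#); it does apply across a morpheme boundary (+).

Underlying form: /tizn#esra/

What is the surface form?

[tinn#erra]

/z/ before /n/ → [n] (total assimilation)
/s/ before /r/ → [r] (total assimilation)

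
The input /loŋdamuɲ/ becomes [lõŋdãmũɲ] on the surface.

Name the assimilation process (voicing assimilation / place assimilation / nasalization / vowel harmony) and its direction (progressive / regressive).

nasalization, regressive

/o/→[õ] /a/→[ã] /u/→[ũ].
Each target copies a feature from the following segment, so the direction is regressive.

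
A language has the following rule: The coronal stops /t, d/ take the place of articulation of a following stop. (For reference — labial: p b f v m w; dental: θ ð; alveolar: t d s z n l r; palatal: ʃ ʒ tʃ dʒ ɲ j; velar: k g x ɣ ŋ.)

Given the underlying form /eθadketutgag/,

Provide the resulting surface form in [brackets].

[eθagketukgag]

/d/ before /k/ (velar) → [g]
/t/ before /g/ (velar) → [k]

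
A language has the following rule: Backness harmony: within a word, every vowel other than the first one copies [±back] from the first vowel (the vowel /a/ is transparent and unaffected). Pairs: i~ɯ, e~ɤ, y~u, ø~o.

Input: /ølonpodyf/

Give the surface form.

/o/ harmonizes with /ø/ ([-back]) → [ø]
/o/ harmonizes with /ø/ ([-back]) → [ø]

[ølønpødyf]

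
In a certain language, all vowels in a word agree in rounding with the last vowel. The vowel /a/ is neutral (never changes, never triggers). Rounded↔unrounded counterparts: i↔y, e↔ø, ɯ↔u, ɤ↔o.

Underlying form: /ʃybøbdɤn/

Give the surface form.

/y/ harmonizes with /ɤ/ ([-round]) → [i]
/ø/ harmonizes with /ɤ/ ([-round]) → [e]

[ʃibebdɤn]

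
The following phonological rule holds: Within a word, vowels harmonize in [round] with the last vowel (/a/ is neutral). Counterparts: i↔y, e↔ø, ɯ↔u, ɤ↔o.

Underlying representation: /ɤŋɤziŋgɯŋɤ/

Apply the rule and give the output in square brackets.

no segment meets the rule's conditions; no change.

[ɤŋɤziŋgɯŋɤ]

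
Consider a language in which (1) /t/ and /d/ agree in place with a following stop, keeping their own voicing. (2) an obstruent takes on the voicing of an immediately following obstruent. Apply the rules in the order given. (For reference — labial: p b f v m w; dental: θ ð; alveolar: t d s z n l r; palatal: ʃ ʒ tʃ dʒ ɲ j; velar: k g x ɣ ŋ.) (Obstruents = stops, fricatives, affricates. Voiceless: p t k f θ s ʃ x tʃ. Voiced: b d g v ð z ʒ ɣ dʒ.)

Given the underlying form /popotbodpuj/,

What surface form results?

[popobboppuj]

Rule 1: /t/ before /b/ (labial) → [p]
Rule 1: /d/ before /p/ (labial) → [b]
After rule 1: popopbobpuj
Rule 2: /p/ before /b/ (voiced) → [b]
Rule 2: /b/ before /p/ (voiceless) → [p]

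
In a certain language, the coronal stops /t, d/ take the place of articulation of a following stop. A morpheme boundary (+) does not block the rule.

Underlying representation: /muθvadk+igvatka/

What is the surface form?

[muθvagk+igvakka]

/d/ before /k/ (velar) → [g]
/t/ before /k/ (velar) → [k]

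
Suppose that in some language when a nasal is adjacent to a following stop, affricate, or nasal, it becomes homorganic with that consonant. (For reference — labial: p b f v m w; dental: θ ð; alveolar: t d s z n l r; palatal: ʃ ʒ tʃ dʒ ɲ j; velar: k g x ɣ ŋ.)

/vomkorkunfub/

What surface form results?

/m/ before /k/ (velar) → [ŋ]

[voŋkorkunfub]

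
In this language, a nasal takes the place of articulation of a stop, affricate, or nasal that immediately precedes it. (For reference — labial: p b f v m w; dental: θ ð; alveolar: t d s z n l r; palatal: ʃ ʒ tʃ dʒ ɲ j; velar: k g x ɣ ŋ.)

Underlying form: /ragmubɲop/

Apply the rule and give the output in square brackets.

[ragŋubmop]

/m/ after /g/ (velar) → [ŋ]
/ɲ/ after /b/ (labial) → [m]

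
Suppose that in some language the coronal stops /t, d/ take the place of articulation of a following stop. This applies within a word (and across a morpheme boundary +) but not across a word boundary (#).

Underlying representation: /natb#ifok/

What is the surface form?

/t/ before /b/ (labial) → [p]

[napb#ifok]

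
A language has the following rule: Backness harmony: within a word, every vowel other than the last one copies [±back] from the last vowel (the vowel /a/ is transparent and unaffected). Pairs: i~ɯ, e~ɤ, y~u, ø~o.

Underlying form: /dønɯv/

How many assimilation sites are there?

1

/ø/ harmonizes with /ɯ/ ([+back]) → [o]
1 segment changes.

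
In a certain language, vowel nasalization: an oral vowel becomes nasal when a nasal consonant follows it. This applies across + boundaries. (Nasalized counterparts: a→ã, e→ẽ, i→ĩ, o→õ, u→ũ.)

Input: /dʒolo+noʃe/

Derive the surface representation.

[dʒolõ+noʃe]

/o/ before nasal /n/ → [õ]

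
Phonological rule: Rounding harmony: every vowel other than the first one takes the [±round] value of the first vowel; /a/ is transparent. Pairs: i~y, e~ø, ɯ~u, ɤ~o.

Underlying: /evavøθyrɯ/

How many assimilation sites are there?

2

/ø/ harmonizes with /e/ ([-round]) → [e]
/y/ harmonizes with /e/ ([-round]) → [i]
2 segments change.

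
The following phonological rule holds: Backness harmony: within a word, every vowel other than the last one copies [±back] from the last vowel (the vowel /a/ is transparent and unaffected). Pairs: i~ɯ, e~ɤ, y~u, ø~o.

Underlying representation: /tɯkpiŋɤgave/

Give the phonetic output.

[tikpiŋegave]

/ɯ/ harmonizes with /e/ ([-back]) → [i]
/ɤ/ harmonizes with /e/ ([-back]) → [e]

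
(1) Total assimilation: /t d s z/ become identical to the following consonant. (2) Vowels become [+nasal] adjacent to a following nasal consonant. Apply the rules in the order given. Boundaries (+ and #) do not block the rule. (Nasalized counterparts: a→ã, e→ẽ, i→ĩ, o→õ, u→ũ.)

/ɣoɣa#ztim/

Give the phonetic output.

[ɣoɣa#ttĩm]

Rule 1: /z/ before /t/ → [t] (total assimilation)
After rule 1: ɣoɣa#ttim
Rule 2: /i/ before nasal /m/ → [ĩ]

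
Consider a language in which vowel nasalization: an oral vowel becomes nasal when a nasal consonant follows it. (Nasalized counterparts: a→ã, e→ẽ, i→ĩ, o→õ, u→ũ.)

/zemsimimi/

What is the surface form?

[zẽmsĩmĩmi]

/e/ before nasal /m/ → [ẽ]
/i/ before nasal /m/ → [ĩ]
/i/ before nasal /m/ → [ĩ]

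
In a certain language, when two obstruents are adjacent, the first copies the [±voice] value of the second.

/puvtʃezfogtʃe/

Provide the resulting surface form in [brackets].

[puftʃesfoktʃe]

/v/ before /tʃ/ (voiceless) → [f]
/z/ before /f/ (voiceless) → [s]
/g/ before /tʃ/ (voiceless) → [k]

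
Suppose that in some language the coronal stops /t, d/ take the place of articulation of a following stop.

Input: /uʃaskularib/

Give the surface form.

[uʃaskularib]

no segment meets the rule's conditions; no change.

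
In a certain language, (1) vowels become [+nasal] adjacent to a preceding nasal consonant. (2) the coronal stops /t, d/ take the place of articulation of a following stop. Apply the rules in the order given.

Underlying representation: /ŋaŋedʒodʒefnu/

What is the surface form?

Rule 1: /a/ after nasal /ŋ/ → [ã]
Rule 1: /e/ after nasal /ŋ/ → [ẽ]
Rule 1: /u/ after nasal /n/ → [ũ]
After rule 1: ŋãŋẽdʒodʒefnũ
Rule 2: no segment meets the rule's conditions; no change.

[ŋãŋẽdʒodʒefnũ]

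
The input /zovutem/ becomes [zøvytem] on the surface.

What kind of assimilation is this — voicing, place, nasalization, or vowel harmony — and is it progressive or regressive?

vowel harmony, regressive

/o/→[ø] /u/→[y].
Vowels agree with the last vowel, so the harmony is regressive.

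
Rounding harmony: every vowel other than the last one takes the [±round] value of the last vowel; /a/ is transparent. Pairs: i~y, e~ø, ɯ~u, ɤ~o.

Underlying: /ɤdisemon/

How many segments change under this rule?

3

/ɤ/ harmonizes with /o/ ([+round]) → [o]
/i/ harmonizes with /o/ ([+round]) → [y]
/e/ harmonizes with /o/ ([+round]) → [ø]
3 segments change.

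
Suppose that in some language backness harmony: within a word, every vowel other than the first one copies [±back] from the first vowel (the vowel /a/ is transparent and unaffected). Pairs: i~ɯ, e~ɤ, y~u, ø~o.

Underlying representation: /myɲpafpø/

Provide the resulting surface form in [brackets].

no segment meets the rule's conditions; no change.

[myɲpafpø]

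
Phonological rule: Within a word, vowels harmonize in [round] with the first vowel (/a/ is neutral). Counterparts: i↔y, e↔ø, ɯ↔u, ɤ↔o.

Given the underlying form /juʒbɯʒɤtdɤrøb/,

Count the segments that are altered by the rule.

/ɯ/ harmonizes with /u/ ([+round]) → [u]
/ɤ/ harmonizes with /u/ ([+round]) → [o]
/ɤ/ harmonizes with /u/ ([+round]) → [o]
3 segments change.

3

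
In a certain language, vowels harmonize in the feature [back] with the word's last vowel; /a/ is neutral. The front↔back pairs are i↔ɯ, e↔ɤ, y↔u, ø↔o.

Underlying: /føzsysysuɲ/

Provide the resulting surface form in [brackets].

[fozsususuɲ]

/ø/ harmonizes with /u/ ([+back]) → [o]
/y/ harmonizes with /u/ ([+back]) → [u]
/y/ harmonizes with /u/ ([+back]) → [u]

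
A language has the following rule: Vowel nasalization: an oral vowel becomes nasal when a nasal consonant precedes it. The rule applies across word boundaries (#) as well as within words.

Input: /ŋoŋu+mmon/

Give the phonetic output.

[ŋõŋũ+mmõn]

/o/ after nasal /ŋ/ → [õ]
/u/ after nasal /ŋ/ → [ũ]
/o/ after nasal /m/ → [õ]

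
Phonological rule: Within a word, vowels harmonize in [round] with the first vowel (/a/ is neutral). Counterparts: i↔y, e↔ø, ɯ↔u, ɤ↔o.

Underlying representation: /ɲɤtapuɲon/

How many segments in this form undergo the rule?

/u/ harmonizes with /ɤ/ ([-round]) → [ɯ]
/o/ harmonizes with /ɤ/ ([-round]) → [ɤ]
2 segments change.

2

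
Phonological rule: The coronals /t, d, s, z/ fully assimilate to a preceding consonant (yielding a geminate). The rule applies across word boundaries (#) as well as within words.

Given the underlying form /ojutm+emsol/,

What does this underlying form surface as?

/s/ after /m/ → [m] (total assimilation)

[ojutm+emmol]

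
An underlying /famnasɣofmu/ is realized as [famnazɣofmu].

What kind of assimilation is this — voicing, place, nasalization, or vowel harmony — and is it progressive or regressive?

/s/→[z].
Each target copies a feature from the following segment, so the direction is regressive.

voicing assimilation, regressive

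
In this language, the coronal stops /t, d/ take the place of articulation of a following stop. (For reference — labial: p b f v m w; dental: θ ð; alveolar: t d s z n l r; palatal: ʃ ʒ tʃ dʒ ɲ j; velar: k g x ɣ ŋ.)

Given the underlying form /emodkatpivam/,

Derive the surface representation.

[emogkappivam]

/d/ before /k/ (velar) → [g]
/t/ before /p/ (labial) → [p]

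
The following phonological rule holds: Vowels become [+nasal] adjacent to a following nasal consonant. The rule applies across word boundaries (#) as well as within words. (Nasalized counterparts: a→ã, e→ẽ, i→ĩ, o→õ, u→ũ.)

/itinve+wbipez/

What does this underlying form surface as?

/i/ before nasal /n/ → [ĩ]

[itĩnve+wbipez]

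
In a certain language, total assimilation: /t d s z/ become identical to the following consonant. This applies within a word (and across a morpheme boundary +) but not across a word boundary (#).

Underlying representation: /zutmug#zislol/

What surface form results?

/t/ before /m/ → [m] (total assimilation)
/s/ before /l/ → [l] (total assimilation)

[zummug#zillol]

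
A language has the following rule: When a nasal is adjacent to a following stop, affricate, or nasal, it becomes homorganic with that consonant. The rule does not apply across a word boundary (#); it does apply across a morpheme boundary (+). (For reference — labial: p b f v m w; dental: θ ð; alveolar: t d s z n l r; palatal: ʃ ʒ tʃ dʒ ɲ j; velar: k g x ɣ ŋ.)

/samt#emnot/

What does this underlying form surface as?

/m/ before /t/ (alveolar) → [n]
/m/ before /n/ (alveolar) → [n]

[sant#ennot]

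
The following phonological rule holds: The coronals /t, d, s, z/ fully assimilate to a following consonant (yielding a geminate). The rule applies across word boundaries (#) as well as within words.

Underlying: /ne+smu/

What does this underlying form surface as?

/s/ before /m/ → [m] (total assimilation)

[ne+mmu]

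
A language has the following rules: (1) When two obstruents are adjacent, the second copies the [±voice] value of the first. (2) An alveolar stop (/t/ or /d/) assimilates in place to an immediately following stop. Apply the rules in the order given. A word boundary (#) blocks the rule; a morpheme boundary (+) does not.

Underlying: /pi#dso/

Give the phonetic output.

[pi#dzo]

Rule 1: /s/ after /d/ (voiced) → [z]
After rule 1: pi#dzo
Rule 2: no segment meets the rule's conditions; no change.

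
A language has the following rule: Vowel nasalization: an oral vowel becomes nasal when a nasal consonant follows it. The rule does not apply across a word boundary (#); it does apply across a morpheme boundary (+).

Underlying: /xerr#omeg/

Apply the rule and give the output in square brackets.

/o/ before nasal /m/ → [õ]

[xerr#õmeg]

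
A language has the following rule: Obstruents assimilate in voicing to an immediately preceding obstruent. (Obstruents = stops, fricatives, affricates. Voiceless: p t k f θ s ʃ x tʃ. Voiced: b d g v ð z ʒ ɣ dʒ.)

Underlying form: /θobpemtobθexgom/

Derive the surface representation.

/p/ after /b/ (voiced) → [b]
/θ/ after /b/ (voiced) → [ð]
/g/ after /x/ (voiceless) → [k]

[θobbemtobðexkom]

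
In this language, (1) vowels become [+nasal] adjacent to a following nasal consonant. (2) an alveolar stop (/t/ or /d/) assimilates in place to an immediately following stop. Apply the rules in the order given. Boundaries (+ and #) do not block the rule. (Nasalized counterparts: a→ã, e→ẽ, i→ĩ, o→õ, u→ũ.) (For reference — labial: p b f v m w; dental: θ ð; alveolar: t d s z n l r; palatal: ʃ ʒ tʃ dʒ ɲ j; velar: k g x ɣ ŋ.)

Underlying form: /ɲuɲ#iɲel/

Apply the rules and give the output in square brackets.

Rule 1: /u/ before nasal /ɲ/ → [ũ]
Rule 1: /i/ before nasal /ɲ/ → [ĩ]
After rule 1: ɲũɲ#ĩɲel
Rule 2: no segment meets the rule's conditions; no change.

[ɲũɲ#ĩɲel]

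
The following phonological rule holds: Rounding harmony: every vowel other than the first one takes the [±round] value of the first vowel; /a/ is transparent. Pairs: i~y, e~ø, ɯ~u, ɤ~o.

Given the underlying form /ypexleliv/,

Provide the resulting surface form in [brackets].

[ypøxlølyv]

/e/ harmonizes with /y/ ([+round]) → [ø]
/e/ harmonizes with /y/ ([+round]) → [ø]
/i/ harmonizes with /y/ ([+round]) → [y]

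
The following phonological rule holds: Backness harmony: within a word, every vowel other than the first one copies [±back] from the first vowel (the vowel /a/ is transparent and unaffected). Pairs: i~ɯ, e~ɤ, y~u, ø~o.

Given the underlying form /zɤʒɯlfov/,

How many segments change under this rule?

0

No segment meets the rule's conditions.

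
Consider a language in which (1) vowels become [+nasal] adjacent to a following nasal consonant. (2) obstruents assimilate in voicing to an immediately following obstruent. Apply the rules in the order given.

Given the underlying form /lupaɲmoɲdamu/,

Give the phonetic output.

[lupãɲmõɲdãmu]

Rule 1: /a/ before nasal /ɲ/ → [ã]
Rule 1: /o/ before nasal /ɲ/ → [õ]
Rule 1: /a/ before nasal /m/ → [ã]
After rule 1: lupãɲmõɲdãmu
Rule 2: no segment meets the rule's conditions; no change.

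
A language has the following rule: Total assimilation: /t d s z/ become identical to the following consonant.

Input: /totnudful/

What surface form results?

/t/ before /n/ → [n] (total assimilation)
/d/ before /f/ → [f] (total assimilation)

[tonnufful]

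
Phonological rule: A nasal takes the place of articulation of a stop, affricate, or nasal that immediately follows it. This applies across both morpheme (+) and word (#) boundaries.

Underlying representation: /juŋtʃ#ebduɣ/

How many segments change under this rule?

1

/ŋ/ before /tʃ/ (palatal) → [ɲ]
1 segment changes.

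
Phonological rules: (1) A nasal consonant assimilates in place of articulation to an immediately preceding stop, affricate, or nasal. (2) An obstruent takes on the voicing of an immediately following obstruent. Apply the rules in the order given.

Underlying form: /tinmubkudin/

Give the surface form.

Rule 1: /m/ after /n/ (alveolar) → [n]
After rule 1: tinnubkudin
Rule 2: /b/ before /k/ (voiceless) → [p]

[tinnupkudin]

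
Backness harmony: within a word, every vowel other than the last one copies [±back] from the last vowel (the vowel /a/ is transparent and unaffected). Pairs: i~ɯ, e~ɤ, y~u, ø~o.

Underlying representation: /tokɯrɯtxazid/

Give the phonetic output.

/o/ harmonizes with /i/ ([-back]) → [ø]
/ɯ/ harmonizes with /i/ ([-back]) → [i]
/ɯ/ harmonizes with /i/ ([-back]) → [i]

[tøkiritxazid]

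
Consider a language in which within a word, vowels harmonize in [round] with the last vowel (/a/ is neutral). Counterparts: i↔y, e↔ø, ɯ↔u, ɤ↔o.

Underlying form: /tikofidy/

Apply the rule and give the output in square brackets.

/i/ harmonizes with /y/ ([+round]) → [y]
/i/ harmonizes with /y/ ([+round]) → [y]

[tykofydy]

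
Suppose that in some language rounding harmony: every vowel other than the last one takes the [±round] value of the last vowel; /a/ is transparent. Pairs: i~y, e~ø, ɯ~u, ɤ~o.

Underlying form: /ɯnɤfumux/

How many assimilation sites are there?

/ɯ/ harmonizes with /u/ ([+round]) → [u]
/ɤ/ harmonizes with /u/ ([+round]) → [o]
2 segments change.

2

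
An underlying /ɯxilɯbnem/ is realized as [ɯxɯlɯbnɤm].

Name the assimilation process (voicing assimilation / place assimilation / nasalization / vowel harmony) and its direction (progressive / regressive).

/i/→[ɯ] /e/→[ɤ].
Vowels agree with the first vowel, so the harmony is progressive.

vowel harmony, progressive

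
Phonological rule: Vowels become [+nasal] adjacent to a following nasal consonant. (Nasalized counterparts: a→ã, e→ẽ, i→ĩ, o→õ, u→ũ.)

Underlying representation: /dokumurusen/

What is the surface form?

/u/ before nasal /m/ → [ũ]
/e/ before nasal /n/ → [ẽ]

[dokũmurusẽn]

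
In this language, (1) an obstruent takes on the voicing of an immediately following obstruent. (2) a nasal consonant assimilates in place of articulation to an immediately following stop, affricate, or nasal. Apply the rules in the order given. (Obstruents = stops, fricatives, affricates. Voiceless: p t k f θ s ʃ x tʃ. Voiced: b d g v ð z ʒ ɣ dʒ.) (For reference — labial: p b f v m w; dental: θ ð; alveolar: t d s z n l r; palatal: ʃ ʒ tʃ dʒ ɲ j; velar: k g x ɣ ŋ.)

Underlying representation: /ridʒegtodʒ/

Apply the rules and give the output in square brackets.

Rule 1: /g/ before /t/ (voiceless) → [k]
After rule 1: ridʒektodʒ
Rule 2: no segment meets the rule's conditions; no change.

[ridʒektodʒ]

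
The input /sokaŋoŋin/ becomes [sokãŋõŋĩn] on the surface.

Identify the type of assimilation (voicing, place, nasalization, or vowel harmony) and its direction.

nasalization, regressive

/a/→[ã] /o/→[õ] /i/→[ĩ].
Each target copies a feature from the following segment, so the direction is regressive.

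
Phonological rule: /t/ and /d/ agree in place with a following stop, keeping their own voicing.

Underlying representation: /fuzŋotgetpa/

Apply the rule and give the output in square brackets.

[fuzŋokgeppa]

/t/ before /g/ (velar) → [k]
/t/ before /p/ (labial) → [p]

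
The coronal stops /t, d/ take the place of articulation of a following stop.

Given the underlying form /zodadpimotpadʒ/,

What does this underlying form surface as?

/d/ before /p/ (labial) → [b]
/t/ before /p/ (labial) → [p]

[zodabpimoppadʒ]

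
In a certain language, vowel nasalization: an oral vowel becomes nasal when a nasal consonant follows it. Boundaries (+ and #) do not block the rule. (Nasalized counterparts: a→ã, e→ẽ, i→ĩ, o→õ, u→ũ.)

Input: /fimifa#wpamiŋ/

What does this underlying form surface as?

/i/ before nasal /m/ → [ĩ]
/a/ before nasal /m/ → [ã]
/i/ before nasal /ŋ/ → [ĩ]

[fĩmifa#wpãmĩŋ]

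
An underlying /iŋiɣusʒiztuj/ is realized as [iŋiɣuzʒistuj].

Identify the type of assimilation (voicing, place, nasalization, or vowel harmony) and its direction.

voicing assimilation, regressive

/s/→[z] /z/→[s].
Each target copies a feature from the following segment, so the direction is regressive.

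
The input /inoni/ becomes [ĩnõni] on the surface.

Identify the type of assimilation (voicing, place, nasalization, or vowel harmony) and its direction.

nasalization, regressive

/i/→[ĩ] /o/→[õ].
Each target copies a feature from the following segment, so the direction is regressive.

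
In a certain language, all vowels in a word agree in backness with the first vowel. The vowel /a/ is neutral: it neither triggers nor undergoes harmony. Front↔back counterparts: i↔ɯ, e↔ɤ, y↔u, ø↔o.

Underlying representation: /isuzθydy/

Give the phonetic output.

[isyzθydy]

/u/ harmonizes with /i/ ([-back]) → [y]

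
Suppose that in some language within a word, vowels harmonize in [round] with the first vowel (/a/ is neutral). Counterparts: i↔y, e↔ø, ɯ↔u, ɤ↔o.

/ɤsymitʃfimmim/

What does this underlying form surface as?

/y/ harmonizes with /ɤ/ ([-round]) → [i]

[ɤsimitʃfimmim]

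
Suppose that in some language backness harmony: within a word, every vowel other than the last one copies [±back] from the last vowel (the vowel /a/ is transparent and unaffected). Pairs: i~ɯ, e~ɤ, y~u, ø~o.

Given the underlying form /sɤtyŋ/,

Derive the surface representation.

/ɤ/ harmonizes with /y/ ([-back]) → [e]

[setyŋ]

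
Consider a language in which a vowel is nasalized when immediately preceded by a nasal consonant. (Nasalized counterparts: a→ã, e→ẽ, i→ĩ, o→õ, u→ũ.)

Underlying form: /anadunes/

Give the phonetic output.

/a/ after nasal /n/ → [ã]
/e/ after nasal /n/ → [ẽ]

[anãdunẽs]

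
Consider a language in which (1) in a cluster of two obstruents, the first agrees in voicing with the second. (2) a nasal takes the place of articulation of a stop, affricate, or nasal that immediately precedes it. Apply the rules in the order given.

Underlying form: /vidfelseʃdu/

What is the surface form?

Rule 1: /d/ before /f/ (voiceless) → [t]
Rule 1: /ʃ/ before /d/ (voiced) → [ʒ]
After rule 1: vitfelseʒdu
Rule 2: no segment meets the rule's conditions; no change.

[vitfelseʒdu]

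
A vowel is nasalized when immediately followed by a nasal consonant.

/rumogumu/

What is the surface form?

/u/ before nasal /m/ → [ũ]
/u/ before nasal /m/ → [ũ]

[rũmogũmu]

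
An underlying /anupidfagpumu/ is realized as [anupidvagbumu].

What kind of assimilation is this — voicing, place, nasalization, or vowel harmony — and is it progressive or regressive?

/f/→[v] /p/→[b].
Each target copies a feature from the preceding segment, so the direction is progressive.

voicing assimilation, progressive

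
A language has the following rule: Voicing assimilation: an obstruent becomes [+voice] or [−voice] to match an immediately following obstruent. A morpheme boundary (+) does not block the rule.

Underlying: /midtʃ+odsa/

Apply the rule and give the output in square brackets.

[mittʃ+otsa]

/d/ before /tʃ/ (voiceless) → [t]
/d/ before /s/ (voiceless) → [t]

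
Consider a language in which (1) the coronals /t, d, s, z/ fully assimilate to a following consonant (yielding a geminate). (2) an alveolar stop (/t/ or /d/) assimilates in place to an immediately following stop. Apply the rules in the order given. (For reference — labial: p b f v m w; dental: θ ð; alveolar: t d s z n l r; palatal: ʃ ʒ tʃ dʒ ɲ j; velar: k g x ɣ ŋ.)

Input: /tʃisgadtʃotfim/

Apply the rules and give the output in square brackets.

[tʃiggatʃtʃoffim]

Rule 1: /s/ before /g/ → [g] (total assimilation)
Rule 1: /d/ before /tʃ/ → [tʃ] (total assimilation)
Rule 1: /t/ before /f/ → [f] (total assimilation)
After rule 1: tʃiggatʃtʃoffim
Rule 2: no segment meets the rule's conditions; no change.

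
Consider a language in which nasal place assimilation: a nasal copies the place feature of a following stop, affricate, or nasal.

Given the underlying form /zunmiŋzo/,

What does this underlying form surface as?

[zummiŋzo]

/n/ before /m/ (labial) → [m]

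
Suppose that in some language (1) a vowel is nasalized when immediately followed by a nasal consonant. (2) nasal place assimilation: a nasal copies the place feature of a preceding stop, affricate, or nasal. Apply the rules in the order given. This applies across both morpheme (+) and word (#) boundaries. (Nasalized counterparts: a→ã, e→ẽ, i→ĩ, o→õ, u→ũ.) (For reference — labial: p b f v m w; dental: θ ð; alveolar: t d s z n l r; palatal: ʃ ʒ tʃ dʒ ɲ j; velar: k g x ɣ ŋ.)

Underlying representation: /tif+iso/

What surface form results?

Rule 1: no segment meets the rule's conditions; no change.
After rule 1: tif+iso
Rule 2: no segment meets the rule's conditions; no change.

[tif+iso]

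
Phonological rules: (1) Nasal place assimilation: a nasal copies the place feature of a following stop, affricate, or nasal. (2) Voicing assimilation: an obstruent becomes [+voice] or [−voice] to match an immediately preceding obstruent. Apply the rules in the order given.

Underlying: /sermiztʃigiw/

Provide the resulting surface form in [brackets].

Rule 1: no segment meets the rule's conditions; no change.
After rule 1: sermiztʃigiw
Rule 2: /tʃ/ after /z/ (voiced) → [dʒ]

[sermizdʒigiw]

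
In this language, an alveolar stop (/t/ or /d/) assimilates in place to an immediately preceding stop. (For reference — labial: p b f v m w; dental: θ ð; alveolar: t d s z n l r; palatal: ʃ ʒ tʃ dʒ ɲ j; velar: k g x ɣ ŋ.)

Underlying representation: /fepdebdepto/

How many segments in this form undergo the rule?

/d/ after /p/ (labial) → [b]
/d/ after /b/ (labial) → [b]
/t/ after /p/ (labial) → [p]
3 segments change.

3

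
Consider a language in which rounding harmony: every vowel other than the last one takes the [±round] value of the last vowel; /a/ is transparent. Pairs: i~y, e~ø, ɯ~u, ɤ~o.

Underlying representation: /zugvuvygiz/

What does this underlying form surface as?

[zɯgvɯvigiz]

/u/ harmonizes with /i/ ([-round]) → [ɯ]
/u/ harmonizes with /i/ ([-round]) → [ɯ]
/y/ harmonizes with /i/ ([-round]) → [i]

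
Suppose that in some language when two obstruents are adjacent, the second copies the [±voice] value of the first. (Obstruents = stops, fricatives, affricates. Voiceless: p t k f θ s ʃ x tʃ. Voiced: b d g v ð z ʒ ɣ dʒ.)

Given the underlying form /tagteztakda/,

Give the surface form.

[tagdezdakta]

/t/ after /g/ (voiced) → [d]
/t/ after /z/ (voiced) → [d]
/d/ after /k/ (voiceless) → [t]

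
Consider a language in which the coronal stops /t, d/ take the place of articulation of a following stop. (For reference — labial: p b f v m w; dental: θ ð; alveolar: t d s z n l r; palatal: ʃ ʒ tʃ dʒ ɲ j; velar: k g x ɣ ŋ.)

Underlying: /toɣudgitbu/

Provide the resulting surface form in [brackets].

/d/ before /g/ (velar) → [g]
/t/ before /b/ (labial) → [p]

[toɣuggipbu]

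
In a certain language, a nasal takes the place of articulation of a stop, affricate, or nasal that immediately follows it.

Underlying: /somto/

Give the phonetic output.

[sonto]

/m/ before /t/ (alveolar) → [n]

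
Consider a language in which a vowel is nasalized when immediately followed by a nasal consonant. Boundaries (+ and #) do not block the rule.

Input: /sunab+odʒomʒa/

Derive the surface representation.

[sũnab+odʒõmʒa]

/u/ before nasal /n/ → [ũ]
/o/ before nasal /m/ → [õ]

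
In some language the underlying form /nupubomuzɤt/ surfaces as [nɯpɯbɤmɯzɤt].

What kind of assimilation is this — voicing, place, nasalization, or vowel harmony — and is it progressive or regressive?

vowel harmony, regressive

/u/→[ɯ] /u/→[ɯ] /o/→[ɤ] /u/→[ɯ].
Vowels agree with the last vowel, so the harmony is regressive.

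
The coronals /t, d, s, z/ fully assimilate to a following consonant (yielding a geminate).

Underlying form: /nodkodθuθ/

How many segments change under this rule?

/d/ before /k/ → [k] (total assimilation)
/d/ before /θ/ → [θ] (total assimilation)
2 segments change.

2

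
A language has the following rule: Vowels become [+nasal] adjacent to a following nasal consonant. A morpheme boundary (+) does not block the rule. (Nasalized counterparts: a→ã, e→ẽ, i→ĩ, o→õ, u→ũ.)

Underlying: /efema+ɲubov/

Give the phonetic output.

[efẽmã+ɲubov]

/e/ before nasal /m/ → [ẽ]
/a/ before nasal /ɲ/ → [ã]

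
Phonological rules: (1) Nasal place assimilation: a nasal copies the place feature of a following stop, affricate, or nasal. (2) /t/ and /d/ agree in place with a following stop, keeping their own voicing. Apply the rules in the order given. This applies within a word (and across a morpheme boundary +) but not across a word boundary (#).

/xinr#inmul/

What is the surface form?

Rule 1: /n/ before /m/ (labial) → [m]
After rule 1: xinr#immul
Rule 2: no segment meets the rule's conditions; no change.

[xinr#immul]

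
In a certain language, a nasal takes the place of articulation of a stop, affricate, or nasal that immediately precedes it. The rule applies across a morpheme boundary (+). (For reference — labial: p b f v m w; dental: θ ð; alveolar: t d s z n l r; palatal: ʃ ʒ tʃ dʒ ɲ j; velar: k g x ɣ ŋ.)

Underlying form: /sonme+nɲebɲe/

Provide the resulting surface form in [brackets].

[sonne+nnebme]

/m/ after /n/ (alveolar) → [n]
/ɲ/ after /n/ (alveolar) → [n]
/ɲ/ after /b/ (labial) → [m]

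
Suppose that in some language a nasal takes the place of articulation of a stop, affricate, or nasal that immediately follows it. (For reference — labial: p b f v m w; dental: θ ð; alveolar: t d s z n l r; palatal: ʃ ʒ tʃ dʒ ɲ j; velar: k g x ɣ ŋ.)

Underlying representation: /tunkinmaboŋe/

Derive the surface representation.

/n/ before /k/ (velar) → [ŋ]
/n/ before /m/ (labial) → [m]

[tuŋkimmaboŋe]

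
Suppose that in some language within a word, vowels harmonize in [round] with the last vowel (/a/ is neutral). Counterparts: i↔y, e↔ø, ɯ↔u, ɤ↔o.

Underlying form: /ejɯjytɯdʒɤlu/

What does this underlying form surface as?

[øjujytudʒolu]

/e/ harmonizes with /u/ ([+round]) → [ø]
/ɯ/ harmonizes with /u/ ([+round]) → [u]
/ɯ/ harmonizes with /u/ ([+round]) → [u]
/ɤ/ harmonizes with /u/ ([+round]) → [o]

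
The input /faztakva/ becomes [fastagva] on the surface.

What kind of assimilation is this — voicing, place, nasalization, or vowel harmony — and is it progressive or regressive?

/z/→[s] /k/→[g].
Each target copies a feature from the following segment, so the direction is regressive.

voicing assimilation, regressive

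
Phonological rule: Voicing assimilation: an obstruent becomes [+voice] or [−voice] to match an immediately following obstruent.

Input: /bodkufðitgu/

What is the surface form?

[botkuvðidgu]

/d/ before /k/ (voiceless) → [t]
/f/ before /ð/ (voiced) → [v]
/t/ before /g/ (voiced) → [d]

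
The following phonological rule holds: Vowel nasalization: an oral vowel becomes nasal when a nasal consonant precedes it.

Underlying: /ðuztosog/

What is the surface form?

[ðuztosog]

no segment meets the rule's conditions; no change.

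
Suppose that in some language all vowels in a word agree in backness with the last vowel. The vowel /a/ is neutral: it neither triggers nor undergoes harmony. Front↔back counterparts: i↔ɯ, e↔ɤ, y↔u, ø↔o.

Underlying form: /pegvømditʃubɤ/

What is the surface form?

/e/ harmonizes with /ɤ/ ([+back]) → [ɤ]
/ø/ harmonizes with /ɤ/ ([+back]) → [o]
/i/ harmonizes with /ɤ/ ([+back]) → [ɯ]

[pɤgvomdɯtʃubɤ]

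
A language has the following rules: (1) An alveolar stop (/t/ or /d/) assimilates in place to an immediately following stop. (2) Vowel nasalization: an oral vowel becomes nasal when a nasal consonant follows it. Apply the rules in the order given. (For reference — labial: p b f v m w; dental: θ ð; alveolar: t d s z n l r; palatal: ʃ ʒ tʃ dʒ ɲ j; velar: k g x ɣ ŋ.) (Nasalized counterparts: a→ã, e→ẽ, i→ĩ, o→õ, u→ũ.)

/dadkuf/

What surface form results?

Rule 1: /d/ before /k/ (velar) → [g]
After rule 1: dagkuf
Rule 2: no segment meets the rule's conditions; no change.

[dagkuf]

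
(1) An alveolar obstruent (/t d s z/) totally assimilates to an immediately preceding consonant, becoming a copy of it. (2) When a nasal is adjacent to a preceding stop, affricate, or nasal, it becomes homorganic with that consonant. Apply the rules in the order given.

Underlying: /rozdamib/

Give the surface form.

Rule 1: /d/ after /z/ → [z] (total assimilation)
After rule 1: rozzamib
Rule 2: no segment meets the rule's conditions; no change.

[rozzamib]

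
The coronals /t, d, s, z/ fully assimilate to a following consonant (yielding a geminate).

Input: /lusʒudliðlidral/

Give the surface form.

/s/ before /ʒ/ → [ʒ] (total assimilation)
/d/ before /l/ → [l] (total assimilation)
/d/ before /r/ → [r] (total assimilation)

[luʒʒulliðlirral]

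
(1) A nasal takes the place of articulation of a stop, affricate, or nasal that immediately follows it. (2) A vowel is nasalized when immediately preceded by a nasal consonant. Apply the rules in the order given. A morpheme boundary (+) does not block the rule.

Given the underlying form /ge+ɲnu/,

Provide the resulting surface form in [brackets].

Rule 1: /ɲ/ before /n/ (alveolar) → [n]
After rule 1: ge+nnu
Rule 2: /u/ after nasal /n/ → [ũ]

[ge+nnũ]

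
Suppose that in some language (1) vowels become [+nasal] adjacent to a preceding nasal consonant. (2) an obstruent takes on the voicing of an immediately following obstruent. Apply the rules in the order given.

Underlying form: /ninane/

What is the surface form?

[nĩnãnẽ]

Rule 1: /i/ after nasal /n/ → [ĩ]
Rule 1: /a/ after nasal /n/ → [ã]
Rule 1: /e/ after nasal /n/ → [ẽ]
After rule 1: nĩnãnẽ
Rule 2: no segment meets the rule's conditions; no change.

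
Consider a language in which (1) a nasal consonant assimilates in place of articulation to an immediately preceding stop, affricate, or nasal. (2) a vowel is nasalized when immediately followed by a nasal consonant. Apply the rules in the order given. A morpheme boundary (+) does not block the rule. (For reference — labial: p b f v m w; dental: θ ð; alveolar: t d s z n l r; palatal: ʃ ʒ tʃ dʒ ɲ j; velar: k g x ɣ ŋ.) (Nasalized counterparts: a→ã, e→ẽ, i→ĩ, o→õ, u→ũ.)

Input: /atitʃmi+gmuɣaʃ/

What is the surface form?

Rule 1: /m/ after /tʃ/ (palatal) → [ɲ]
Rule 1: /m/ after /g/ (velar) → [ŋ]
After rule 1: atitʃɲi+gŋuɣaʃ
Rule 2: no segment meets the rule's conditions; no change.

[atitʃɲi+gŋuɣaʃ]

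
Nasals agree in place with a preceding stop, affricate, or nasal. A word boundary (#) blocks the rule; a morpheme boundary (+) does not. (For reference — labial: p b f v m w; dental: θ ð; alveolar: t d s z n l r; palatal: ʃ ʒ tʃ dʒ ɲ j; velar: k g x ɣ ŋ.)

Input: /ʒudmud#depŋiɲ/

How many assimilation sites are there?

2

/m/ after /d/ (alveolar) → [n]
/ŋ/ after /p/ (labial) → [m]
2 segments change.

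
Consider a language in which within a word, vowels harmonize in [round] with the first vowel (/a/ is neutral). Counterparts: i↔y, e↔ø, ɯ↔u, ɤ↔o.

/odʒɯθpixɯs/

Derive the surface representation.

/ɯ/ harmonizes with /o/ ([+round]) → [u]
/i/ harmonizes with /o/ ([+round]) → [y]
/ɯ/ harmonizes with /o/ ([+round]) → [u]

[odʒuθpyxus]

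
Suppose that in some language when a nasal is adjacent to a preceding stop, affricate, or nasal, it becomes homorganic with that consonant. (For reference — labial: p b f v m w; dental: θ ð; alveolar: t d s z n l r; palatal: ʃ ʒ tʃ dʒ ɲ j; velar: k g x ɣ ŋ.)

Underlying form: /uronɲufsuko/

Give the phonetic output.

[uronnufsuko]

/ɲ/ after /n/ (alveolar) → [n]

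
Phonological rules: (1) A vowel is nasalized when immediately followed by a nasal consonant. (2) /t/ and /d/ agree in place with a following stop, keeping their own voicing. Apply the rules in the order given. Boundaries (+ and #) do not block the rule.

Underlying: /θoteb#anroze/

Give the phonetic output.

[θoteb#ãnroze]

Rule 1: /a/ before nasal /n/ → [ã]
After rule 1: θoteb#ãnroze
Rule 2: no segment meets the rule's conditions; no change.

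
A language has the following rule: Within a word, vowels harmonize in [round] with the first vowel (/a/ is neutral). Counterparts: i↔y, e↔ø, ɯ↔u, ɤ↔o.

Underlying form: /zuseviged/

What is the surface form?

[zusøvygød]

/e/ harmonizes with /u/ ([+round]) → [ø]
/i/ harmonizes with /u/ ([+round]) → [y]
/e/ harmonizes with /u/ ([+round]) → [ø]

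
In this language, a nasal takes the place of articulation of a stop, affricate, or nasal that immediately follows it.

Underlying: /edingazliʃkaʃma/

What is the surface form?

[ediŋgazliʃkaʃma]

/n/ before /g/ (velar) → [ŋ]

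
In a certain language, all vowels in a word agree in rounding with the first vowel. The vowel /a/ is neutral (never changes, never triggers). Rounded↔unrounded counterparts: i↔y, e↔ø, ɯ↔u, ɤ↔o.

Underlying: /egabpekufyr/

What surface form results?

[egabpekɯfir]

/u/ harmonizes with /e/ ([-round]) → [ɯ]
/y/ harmonizes with /e/ ([-round]) → [i]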